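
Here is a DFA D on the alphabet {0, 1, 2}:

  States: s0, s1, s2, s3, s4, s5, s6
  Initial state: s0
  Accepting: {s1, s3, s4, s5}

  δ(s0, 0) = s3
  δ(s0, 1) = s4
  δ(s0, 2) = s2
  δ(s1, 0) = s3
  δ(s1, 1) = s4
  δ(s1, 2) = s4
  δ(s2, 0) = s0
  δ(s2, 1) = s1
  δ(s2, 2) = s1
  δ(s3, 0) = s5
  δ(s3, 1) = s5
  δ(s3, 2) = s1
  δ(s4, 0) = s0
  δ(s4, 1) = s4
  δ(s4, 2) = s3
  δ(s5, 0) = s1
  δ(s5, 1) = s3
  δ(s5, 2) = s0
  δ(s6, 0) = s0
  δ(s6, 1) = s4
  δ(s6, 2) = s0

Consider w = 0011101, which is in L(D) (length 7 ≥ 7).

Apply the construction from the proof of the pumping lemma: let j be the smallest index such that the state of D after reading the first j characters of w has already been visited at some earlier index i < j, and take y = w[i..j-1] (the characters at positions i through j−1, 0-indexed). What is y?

State sequence: s0 -0-> s3 -0-> s5 -1-> s3 -1-> s5 -1-> s3 -0-> s5 -1-> s3
First repeat at step 3: s3 was already visited.

So i = 1, j = 3, giving x = w[0:1] = 0, y = w[1:3] = 01, z = w[3:7] = 1101.
Check: |xy| = 3 ≤ 7 and |y| = 2 ≥ 1. Reading y takes D from s3 back to s3, so every xyⁱz is accepted.

01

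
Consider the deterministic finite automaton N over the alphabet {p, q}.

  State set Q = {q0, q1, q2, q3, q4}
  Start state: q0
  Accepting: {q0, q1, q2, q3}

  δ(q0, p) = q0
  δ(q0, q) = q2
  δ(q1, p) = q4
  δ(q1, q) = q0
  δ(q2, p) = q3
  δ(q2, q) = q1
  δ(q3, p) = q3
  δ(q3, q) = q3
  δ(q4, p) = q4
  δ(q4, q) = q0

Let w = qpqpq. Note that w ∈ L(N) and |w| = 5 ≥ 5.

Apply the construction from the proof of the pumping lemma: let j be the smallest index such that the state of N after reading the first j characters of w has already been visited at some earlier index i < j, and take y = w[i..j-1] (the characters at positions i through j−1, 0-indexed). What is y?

q

State sequence: q0 -q-> q2 -p-> q3 -q-> q3 -p-> q3 -q-> q3
First repeat at step 3: q3 was already visited.

So i = 2, j = 3, giving x = w[0:2] = qp, y = w[2:3] = q, z = w[3:5] = pq.
Check: |xy| = 3 ≤ 5 and |y| = 1 ≥ 1. Reading y takes N from q3 back to q3, so every xyⁱz is accepted.
The DFA has 5 states, so the proof of the pumping lemma guarantees a repeated state among the first 5+1 visited; the segment between the two visits is the pumpable y.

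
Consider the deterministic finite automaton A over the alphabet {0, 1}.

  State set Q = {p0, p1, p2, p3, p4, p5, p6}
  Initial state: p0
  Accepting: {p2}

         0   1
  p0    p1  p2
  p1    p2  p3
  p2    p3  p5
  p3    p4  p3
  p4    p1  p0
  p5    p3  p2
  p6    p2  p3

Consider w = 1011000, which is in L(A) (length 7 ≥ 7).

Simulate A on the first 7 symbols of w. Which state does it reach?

p2

State sequence: p0 -1-> p2 -0-> p3 -1-> p3 -1-> p3 -0-> p4 -0-> p1 -0-> p2

After reading 7 characters, A is in state p2.
(This kind of state-tracing is the core of the pumping-lemma construction: with 7 states, pigeonhole forces a repeat within the first 7 steps.)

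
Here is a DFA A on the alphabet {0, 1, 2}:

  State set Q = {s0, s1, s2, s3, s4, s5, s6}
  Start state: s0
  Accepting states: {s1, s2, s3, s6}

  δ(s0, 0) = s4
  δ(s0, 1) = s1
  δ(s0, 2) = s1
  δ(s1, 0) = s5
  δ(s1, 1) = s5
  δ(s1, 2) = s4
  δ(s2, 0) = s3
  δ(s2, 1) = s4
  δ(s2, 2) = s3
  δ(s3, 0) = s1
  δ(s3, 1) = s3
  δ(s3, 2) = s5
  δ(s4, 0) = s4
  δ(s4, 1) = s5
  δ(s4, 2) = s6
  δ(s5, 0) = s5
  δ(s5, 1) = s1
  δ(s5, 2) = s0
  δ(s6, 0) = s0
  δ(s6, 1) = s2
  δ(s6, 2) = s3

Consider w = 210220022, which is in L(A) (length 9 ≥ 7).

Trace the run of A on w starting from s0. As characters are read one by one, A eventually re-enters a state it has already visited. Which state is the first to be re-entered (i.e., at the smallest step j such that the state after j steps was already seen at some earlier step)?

State sequence: s0 -2-> s1 -1-> s5 -0-> s5 -2-> s0 -2-> s1 -0-> s5 -0-> s5 -2-> s0 -2-> s1
First repeat at step 3: s5 was already visited.

The earliest repeat is at step j = 3: A is in s5, which it already visited at step i = 2.
The DFA has 7 states, so the proof of the pumping lemma guarantees a repeated state among the first 7+1 visited; the segment between the two visits is the pumpable y.

s5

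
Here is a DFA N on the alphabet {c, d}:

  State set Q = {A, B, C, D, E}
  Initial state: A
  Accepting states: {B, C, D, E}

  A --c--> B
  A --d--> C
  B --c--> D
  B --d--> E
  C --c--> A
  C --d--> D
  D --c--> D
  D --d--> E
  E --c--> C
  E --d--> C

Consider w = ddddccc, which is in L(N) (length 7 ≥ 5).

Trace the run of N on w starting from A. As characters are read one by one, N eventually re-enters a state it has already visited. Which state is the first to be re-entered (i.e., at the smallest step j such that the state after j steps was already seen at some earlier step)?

C

Run of N on w = d d d d c c c:
  step 0: A  (start)
  step 1: C  (read d: A→C)
  step 2: D  (read d: C→D)
  step 3: E  (read d: D→E)
  step 4: C  (read d: E→C)   ← first repeat (C seen earlier)
  step 5: A  (read c: C→A)
  step 6: B  (read c: A→B)
  step 7: D  (read c: B→D)

The earliest repeat is at step j = 4: N is in C, which it already visited at step i = 1.
Pumping length from the standard proof: p = 5 (the number of states). The repeated state found above gives |xy| = j ≤ 5 and |y| = j − i ≥ 1.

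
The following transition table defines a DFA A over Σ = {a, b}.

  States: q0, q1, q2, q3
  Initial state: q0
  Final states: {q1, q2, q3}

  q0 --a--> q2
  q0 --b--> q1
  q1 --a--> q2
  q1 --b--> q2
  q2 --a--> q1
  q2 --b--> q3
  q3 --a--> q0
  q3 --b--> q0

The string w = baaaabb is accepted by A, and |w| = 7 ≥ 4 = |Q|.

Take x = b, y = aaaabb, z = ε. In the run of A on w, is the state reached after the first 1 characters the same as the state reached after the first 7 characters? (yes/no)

no

Run of A on the first 7 characters of w = b a a a a b b:
  step 0: q0  (start)
  step 1: q1  (read b: q0→q1)
  step 2: q2  (read a: q1→q2)
  step 3: q1  (read a: q2→q1)
  step 4: q2  (read a: q1→q2)
  step 5: q1  (read a: q2→q1)
  step 6: q2  (read b: q1→q2)
  step 7: q3  (read b: q2→q3)

After x (step 1): q1. After xy (step 7): q3.
They differ (q1 ≠ q3), so y is not a cycle from the state after x; this split is not the one the pumping-lemma construction produces, and pumping y need not keep the string in L(A).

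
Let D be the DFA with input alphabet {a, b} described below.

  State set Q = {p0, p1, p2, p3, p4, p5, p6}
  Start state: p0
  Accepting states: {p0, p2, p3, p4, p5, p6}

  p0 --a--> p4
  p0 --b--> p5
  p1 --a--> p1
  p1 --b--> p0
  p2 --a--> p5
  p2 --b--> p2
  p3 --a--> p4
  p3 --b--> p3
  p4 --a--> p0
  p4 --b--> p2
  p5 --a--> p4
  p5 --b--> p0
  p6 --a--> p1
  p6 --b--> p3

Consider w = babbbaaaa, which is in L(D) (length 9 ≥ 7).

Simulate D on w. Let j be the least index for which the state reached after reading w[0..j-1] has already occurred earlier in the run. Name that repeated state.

p2

State sequence: p0 -b-> p5 -a-> p4 -b-> p2 -b-> p2 -b-> p2 -a-> p5 -a-> p4 -a-> p0 -a-> p4
First repeat at step 4: p2 was already visited.

The earliest repeat is at step j = 4: D is in p2, which it already visited at step i = 3.
Pumping length from the standard proof: p = 7 (the number of states). The repeated state found above gives |xy| = j ≤ 7 and |y| = j − i ≥ 1.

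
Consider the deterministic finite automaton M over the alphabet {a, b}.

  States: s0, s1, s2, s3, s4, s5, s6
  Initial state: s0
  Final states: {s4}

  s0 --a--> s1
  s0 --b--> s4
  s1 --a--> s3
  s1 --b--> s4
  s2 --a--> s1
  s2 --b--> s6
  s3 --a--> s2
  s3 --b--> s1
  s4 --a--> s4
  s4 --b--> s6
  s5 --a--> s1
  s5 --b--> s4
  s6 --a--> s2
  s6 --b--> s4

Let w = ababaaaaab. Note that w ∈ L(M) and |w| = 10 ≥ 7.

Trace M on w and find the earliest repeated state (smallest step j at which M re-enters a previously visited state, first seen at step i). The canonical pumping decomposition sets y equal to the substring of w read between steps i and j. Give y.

a

State sequence: s0 -a-> s1 -b-> s4 -a-> s4 -b-> s6 -a-> s2 -a-> s1 -a-> s3 -a-> s2 -a-> s1 -b-> s4
First repeat at step 3: s4 was already visited.

So i = 2, j = 3, giving x = w[0:2] = ab, y = w[2:3] = a, z = w[3:10] = baaaaab.
Check: |xy| = 3 ≤ 7 and |y| = 1 ≥ 1. Reading y takes M from s4 back to s4, so every xyⁱz is accepted.
Pumping length from the standard proof: p = 7 (the number of states). The repeated state found above gives |xy| = j ≤ 7 and |y| = j − i ≥ 1.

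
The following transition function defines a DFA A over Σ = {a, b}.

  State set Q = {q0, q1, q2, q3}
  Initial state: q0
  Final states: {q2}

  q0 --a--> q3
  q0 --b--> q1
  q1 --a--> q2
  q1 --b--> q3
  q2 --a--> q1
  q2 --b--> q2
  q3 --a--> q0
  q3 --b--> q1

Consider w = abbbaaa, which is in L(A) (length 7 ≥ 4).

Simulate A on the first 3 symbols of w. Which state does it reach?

q3

Run of A on the first 3 characters of w = a b b:
  step 0: q0  (start)
  step 1: q3  (read a: q0→q3)
  step 2: q1  (read b: q3→q1)
  step 3: q3  (read b: q1→q3)

After reading 3 characters, A is in state q3.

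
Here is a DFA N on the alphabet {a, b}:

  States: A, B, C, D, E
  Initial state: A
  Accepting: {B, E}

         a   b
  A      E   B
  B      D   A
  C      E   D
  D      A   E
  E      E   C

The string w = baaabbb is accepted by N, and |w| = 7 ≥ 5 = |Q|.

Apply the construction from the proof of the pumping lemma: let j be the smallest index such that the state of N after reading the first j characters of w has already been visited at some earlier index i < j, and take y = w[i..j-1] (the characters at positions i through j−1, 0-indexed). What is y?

baa

Run of N on w = b a a a b b b:
  step 0: A  (start)
  step 1: B  (read b: A→B)
  step 2: D  (read a: B→D)
  step 3: A  (read a: D→A)   ← first repeat (A seen earlier)
  step 4: E  (read a: A→E)
  step 5: C  (read b: E→C)
  step 6: D  (read b: C→D)
  step 7: E  (read b: D→E)

So i = 0, j = 3, giving x = w[0:0] = ε, y = w[0:3] = baa, z = w[3:7] = abbb.
Check: |xy| = 3 ≤ 5 and |y| = 3 ≥ 1. Reading y takes N from A back to A, so every xyⁱz is accepted.
Since N has 5 states, any run of length ≥ 5 visits 5+1 states, so by pigeonhole some state repeats within the first 5 steps — that repeat gives the pumpable loop.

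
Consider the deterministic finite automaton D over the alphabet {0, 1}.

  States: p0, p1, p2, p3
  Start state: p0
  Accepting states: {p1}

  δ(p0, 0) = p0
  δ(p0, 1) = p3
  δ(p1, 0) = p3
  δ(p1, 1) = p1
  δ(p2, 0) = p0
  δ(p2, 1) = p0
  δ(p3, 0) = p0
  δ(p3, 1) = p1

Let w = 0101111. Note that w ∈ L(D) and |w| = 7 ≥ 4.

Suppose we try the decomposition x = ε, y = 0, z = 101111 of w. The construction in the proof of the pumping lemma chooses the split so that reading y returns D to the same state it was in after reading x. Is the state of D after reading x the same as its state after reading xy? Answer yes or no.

State sequence: p0 -0-> p0

After x (step 0): p0. After xy (step 1): p0.
They match, so y = 0 drives D around a cycle from p0 back to itself; pumping y any number of times keeps D in p0 before reading z, and xyⁱz ∈ L(D) for every i ≥ 0.

yes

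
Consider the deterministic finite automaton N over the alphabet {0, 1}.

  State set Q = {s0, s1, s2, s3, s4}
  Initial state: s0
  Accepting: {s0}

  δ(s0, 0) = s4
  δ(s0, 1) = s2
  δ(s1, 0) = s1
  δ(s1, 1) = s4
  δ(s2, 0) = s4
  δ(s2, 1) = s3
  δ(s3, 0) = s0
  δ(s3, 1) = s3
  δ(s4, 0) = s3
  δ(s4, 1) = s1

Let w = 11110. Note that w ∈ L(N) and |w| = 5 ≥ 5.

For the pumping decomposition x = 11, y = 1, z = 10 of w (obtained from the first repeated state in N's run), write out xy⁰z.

xy⁰z = xz = 11·10 = 1110.
Reading y = 1 takes N from s3 back to s3, so after x the machine is still in s3, and z then leads to the accepting state s0. Hence 1110 ∈ L(N).

1110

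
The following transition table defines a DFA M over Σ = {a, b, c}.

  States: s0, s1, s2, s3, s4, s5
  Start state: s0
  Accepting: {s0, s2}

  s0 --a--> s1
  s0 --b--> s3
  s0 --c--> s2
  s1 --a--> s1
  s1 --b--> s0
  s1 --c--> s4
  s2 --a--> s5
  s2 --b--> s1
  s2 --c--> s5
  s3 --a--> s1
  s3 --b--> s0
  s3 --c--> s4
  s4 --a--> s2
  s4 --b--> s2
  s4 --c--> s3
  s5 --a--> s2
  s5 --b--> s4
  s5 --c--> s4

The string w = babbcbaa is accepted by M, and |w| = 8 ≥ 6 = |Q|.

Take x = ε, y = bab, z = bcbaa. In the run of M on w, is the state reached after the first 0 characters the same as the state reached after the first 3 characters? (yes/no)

Run of M on the first 3 characters of w = b a b:
  step 0: s0  (start)
  step 1: s3  (read b: s0→s3)
  step 2: s1  (read a: s3→s1)
  step 3: s0  (read b: s1→s0)

After x (step 0): s0. After xy (step 3): s0.
They match, so y = bab drives M around a cycle from s0 back to itself; pumping y any number of times keeps M in s0 before reading z, and xyⁱz ∈ L(M) for every i ≥ 0.

yes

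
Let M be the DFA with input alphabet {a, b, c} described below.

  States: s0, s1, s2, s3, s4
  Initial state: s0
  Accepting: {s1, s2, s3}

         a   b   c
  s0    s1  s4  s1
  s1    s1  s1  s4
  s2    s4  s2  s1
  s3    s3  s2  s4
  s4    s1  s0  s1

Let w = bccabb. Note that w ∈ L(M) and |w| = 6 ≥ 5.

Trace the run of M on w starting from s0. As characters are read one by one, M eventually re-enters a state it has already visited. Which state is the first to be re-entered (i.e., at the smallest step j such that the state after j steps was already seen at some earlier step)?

s4

Run of M on w = b c c a b b:
  step 0: s0  (start)
  step 1: s4  (read b: s0→s4)
  step 2: s1  (read c: s4→s1)
  step 3: s4  (read c: s1→s4)   ← first repeat (s4 seen earlier)
  step 4: s1  (read a: s4→s1)
  step 5: s1  (read b: s1→s1)
  step 6: s1  (read b: s1→s1)

The earliest repeat is at step j = 3: M is in s4, which it already visited at step i = 1.
Since M has 5 states, any run of length ≥ 5 visits 5+1 states, so by pigeonhole some state repeats within the first 5 steps — that repeat gives the pumpable loop.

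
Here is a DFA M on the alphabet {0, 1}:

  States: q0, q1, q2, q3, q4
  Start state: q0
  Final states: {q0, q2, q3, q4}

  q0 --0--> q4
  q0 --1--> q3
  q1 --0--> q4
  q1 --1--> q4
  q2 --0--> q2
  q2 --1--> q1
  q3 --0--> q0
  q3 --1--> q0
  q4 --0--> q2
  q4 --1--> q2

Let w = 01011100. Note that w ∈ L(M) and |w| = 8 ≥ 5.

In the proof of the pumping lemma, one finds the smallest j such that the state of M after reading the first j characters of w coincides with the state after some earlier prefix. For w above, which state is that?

Run of M on w = 0 1 0 1 1 1 0 0:
  step 0: q0  (start)
  step 1: q4  (read 0: q0→q4)
  step 2: q2  (read 1: q4→q2)
  step 3: q2  (read 0: q2→q2)   ← first repeat (q2 seen earlier)
  step 4: q1  (read 1: q2→q1)
  step 5: q4  (read 1: q1→q4)
  step 6: q2  (read 1: q4→q2)
  step 7: q2  (read 0: q2→q2)
  step 8: q2  (read 0: q2→q2)

The earliest repeat is at step j = 3: M is in q2, which it already visited at step i = 2.
With |Q| = 5, pigeonhole forces a state repeat no later than step 5; the substring read between the first and second visits to that state can be pumped.

q2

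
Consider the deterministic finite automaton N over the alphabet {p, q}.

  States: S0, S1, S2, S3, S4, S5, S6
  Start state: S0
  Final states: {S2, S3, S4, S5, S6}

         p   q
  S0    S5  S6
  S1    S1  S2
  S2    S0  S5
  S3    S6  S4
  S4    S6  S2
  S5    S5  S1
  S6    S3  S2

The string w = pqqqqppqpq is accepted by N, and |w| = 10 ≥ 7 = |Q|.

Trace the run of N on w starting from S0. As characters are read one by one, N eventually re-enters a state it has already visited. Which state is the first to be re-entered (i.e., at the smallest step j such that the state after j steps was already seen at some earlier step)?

S5

Run of N on w = p q q q q p p q p q:
  step 0: S0  (start)
  step 1: S5  (read p: S0→S5)
  step 2: S1  (read q: S5→S1)
  step 3: S2  (read q: S1→S2)
  step 4: S5  (read q: S2→S5)   ← first repeat (S5 seen earlier)
  step 5: S1  (read q: S5→S1)
  step 6: S1  (read p: S1→S1)
  step 7: S1  (read p: S1→S1)
  step 8: S2  (read q: S1→S2)
  step 9: S0  (read p: S2→S0)
  step 10: S6  (read q: S0→S6)

The earliest repeat is at step j = 4: N is in S5, which it already visited at step i = 1.
Pumping length from the standard proof: p = 7 (the number of states). The repeated state found above gives |xy| = j ≤ 7 and |y| = j − i ≥ 1.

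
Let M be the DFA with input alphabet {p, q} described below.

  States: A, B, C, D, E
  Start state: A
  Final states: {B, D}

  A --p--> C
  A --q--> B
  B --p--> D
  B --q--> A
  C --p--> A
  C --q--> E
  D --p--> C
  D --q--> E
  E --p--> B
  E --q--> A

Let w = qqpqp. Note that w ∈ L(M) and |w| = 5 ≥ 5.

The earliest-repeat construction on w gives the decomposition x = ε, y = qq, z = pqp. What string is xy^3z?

qqqqqqpqp

xy^3z = ε·qq·qq·qq·pqp = qqqqqqpqp.
Reading y = qq takes M from A back to A, so after x·y·y·y the machine is still in A, and z then leads to the accepting state B. Hence qqqqqqpqp ∈ L(M).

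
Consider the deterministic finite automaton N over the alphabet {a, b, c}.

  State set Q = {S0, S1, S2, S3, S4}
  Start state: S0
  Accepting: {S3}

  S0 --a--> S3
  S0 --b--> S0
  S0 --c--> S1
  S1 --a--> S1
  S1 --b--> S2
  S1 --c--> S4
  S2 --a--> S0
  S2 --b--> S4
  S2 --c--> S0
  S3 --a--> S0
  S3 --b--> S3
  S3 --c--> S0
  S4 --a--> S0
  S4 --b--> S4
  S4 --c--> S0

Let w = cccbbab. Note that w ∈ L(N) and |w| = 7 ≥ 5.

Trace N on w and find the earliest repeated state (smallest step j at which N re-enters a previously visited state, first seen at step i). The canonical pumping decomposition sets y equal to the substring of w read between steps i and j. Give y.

State sequence: S0 -c-> S1 -c-> S4 -c-> S0 -b-> S0 -b-> S0 -a-> S3 -b-> S3
First repeat at step 3: S0 was already visited.

So i = 0, j = 3, giving x = w[0:0] = ε, y = w[0:3] = ccc, z = w[3:7] = bbab.
Check: |xy| = 3 ≤ 5 and |y| = 3 ≥ 1. Reading y takes N from S0 back to S0, so every xyⁱz is accepted.
With |Q| = 5, pigeonhole forces a state repeat no later than step 5; the substring read between the first and second visits to that state can be pumped.

ccc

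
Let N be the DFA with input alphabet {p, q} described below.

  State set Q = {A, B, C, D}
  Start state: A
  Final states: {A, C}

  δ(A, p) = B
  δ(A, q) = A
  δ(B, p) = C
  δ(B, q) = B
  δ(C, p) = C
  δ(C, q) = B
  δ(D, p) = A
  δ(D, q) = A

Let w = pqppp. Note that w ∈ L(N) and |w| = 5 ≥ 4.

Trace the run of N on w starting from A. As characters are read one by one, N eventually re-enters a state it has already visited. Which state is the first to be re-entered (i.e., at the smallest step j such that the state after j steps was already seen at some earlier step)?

B

Run of N on w = p q p p p:
  step 0: A  (start)
  step 1: B  (read p: A→B)
  step 2: B  (read q: B→B)   ← first repeat (B seen earlier)
  step 3: C  (read p: B→C)
  step 4: C  (read p: C→C)
  step 5: C  (read p: C→C)

The earliest repeat is at step j = 2: N is in B, which it already visited at step i = 1.
Pumping length from the standard proof: p = 4 (the number of states). The repeated state found above gives |xy| = j ≤ 4 and |y| = j − i ≥ 1.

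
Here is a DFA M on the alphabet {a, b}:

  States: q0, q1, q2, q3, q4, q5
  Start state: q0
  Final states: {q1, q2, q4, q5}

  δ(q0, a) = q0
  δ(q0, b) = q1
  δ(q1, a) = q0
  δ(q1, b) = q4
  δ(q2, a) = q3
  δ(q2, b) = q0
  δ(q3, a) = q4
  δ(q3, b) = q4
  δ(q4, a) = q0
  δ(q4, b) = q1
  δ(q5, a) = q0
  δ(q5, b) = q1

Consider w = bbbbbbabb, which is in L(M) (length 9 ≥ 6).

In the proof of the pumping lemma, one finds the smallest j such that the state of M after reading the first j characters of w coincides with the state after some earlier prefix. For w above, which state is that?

q1

State sequence: q0 -b-> q1 -b-> q4 -b-> q1 -b-> q4 -b-> q1 -b-> q4 -a-> q0 -b-> q1 -b-> q4
First repeat at step 3: q1 was already visited.

The earliest repeat is at step j = 3: M is in q1, which it already visited at step i = 1.
Pumping length from the standard proof: p = 6 (the number of states). The repeated state found above gives |xy| = j ≤ 6 and |y| = j − i ≥ 1.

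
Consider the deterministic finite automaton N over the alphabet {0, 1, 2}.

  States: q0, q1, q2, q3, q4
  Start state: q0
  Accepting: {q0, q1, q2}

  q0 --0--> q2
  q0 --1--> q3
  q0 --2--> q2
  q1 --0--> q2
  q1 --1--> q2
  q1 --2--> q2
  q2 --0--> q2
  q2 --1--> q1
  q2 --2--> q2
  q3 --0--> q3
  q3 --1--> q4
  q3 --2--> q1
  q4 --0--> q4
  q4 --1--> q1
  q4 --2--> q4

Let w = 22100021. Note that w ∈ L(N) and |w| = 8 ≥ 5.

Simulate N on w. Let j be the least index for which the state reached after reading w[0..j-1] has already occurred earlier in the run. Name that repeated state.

State sequence: q0 -2-> q2 -2-> q2 -1-> q1 -0-> q2 -0-> q2 -0-> q2 -2-> q2 -1-> q1
First repeat at step 2: q2 was already visited.

The earliest repeat is at step j = 2: N is in q2, which it already visited at step i = 1.

q2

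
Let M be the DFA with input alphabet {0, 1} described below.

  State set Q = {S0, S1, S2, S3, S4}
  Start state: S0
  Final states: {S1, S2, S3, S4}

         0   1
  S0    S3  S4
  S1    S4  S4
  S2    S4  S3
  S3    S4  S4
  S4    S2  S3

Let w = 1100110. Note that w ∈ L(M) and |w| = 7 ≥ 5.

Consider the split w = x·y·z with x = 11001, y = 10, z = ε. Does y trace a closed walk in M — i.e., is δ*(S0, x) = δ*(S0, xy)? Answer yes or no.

no

State sequence: S0 -1-> S4 -1-> S3 -0-> S4 -0-> S2 -1-> S3 -1-> S4 -0-> S2

After x (step 5): S3. After xy (step 7): S2.
They differ (S3 ≠ S2), so y is not a cycle from the state after x; this split is not the one the pumping-lemma construction produces, and pumping y need not keep the string in L(M).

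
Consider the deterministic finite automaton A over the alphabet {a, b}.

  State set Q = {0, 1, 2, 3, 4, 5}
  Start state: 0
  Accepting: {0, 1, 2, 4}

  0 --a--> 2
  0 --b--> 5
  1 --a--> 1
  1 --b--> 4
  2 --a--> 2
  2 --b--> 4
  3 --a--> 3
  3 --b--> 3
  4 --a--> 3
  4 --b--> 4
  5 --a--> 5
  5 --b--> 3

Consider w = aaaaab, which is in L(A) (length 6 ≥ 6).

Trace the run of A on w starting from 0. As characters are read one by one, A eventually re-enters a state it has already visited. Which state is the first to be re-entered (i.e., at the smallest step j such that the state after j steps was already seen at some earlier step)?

Run of A on w = a a a a a b:
  step 0: 0  (start)
  step 1: 2  (read a: 0→2)
  step 2: 2  (read a: 2→2)   ← first repeat (2 seen earlier)
  step 3: 2  (read a: 2→2)
  step 4: 2  (read a: 2→2)
  step 5: 2  (read a: 2→2)
  step 6: 4  (read b: 2→4)

The earliest repeat is at step j = 2: A is in 2, which it already visited at step i = 1.
With |Q| = 6, pigeonhole forces a state repeat no later than step 6; the substring read between the first and second visits to that state can be pumped.

2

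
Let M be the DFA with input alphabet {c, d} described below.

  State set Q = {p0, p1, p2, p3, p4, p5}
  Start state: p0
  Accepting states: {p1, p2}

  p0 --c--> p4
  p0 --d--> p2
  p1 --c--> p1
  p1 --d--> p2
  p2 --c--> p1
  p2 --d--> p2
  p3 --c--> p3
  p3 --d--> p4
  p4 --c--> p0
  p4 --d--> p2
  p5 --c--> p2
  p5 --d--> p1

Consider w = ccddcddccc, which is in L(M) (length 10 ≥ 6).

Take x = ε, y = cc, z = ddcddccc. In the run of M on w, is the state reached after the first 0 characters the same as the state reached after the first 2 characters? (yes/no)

State sequence: p0 -c-> p4 -c-> p0

After x (step 0): p0. After xy (step 2): p0.
They match, so y = cc drives M around a cycle from p0 back to itself; pumping y any number of times keeps M in p0 before reading z, and xyⁱz ∈ L(M) for every i ≥ 0.

yes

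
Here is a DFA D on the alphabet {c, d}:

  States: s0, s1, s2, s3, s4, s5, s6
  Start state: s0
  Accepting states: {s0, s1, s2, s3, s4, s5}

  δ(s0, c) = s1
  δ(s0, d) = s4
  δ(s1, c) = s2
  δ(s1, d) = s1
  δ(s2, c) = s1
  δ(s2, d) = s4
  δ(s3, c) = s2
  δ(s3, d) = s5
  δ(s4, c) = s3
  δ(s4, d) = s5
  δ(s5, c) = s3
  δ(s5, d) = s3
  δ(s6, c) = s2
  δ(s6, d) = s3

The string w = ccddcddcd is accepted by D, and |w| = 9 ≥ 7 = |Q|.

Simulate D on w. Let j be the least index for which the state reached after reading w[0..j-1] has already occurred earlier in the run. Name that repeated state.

State sequence: s0 -c-> s1 -c-> s2 -d-> s4 -d-> s5 -c-> s3 -d-> s5 -d-> s3 -c-> s2 -d-> s4
First repeat at step 6: s5 was already visited.

The earliest repeat is at step j = 6: D is in s5, which it already visited at step i = 4.
Since D has 7 states, any run of length ≥ 7 visits 7+1 states, so by pigeonhole some state repeats within the first 7 steps — that repeat gives the pumpable loop.

s5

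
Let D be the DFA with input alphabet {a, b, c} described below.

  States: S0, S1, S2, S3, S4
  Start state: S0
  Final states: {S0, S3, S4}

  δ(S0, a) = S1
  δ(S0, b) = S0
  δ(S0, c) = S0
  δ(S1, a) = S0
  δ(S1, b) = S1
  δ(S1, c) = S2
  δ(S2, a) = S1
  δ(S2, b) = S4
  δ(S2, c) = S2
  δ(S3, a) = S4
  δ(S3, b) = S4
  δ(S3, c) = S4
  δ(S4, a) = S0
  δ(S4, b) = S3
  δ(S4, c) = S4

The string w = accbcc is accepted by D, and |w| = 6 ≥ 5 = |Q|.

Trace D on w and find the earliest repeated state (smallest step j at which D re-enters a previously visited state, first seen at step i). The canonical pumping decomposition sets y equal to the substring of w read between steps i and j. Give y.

State sequence: S0 -a-> S1 -c-> S2 -c-> S2 -b-> S4 -c-> S4 -c-> S4
First repeat at step 3: S2 was already visited.

So i = 2, j = 3, giving x = w[0:2] = ac, y = w[2:3] = c, z = w[3:6] = bcc.
Check: |xy| = 3 ≤ 5 and |y| = 1 ≥ 1. Reading y takes D from S2 back to S2, so every xyⁱz is accepted.
Since D has 5 states, any run of length ≥ 5 visits 5+1 states, so by pigeonhole some state repeats within the first 5 steps — that repeat gives the pumpable loop.

c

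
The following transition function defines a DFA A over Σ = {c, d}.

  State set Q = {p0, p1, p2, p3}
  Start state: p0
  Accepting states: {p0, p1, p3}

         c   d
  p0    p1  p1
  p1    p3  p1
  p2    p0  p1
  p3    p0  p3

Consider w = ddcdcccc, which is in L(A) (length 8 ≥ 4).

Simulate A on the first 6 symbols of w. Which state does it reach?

State sequence: p0 -d-> p1 -d-> p1 -c-> p3 -d-> p3 -c-> p0 -c-> p1

After reading 6 characters, A is in state p1.

p1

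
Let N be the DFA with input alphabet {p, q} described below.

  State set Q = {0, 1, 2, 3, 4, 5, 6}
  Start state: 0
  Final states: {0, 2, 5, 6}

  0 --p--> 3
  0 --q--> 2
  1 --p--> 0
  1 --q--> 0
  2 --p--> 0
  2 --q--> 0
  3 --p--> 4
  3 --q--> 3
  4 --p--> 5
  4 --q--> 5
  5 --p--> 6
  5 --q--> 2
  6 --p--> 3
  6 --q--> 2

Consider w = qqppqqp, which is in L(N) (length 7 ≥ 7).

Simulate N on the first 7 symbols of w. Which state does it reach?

0

Run of N on the first 7 characters of w = q q p p q q p:
  step 0: 0  (start)
  step 1: 2  (read q: 0→2)
  step 2: 0  (read q: 2→0)
  step 3: 3  (read p: 0→3)
  step 4: 4  (read p: 3→4)
  step 5: 5  (read q: 4→5)
  step 6: 2  (read q: 5→2)
  step 7: 0  (read p: 2→0)

After reading 7 characters, N is in state 0.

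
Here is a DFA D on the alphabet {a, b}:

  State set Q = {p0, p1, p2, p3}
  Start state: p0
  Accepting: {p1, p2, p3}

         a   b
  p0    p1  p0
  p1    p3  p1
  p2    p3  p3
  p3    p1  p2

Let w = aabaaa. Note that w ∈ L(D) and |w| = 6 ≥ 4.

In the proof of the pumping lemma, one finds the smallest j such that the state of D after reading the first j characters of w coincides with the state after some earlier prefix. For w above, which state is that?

p3

Run of D on w = a a b a a a:
  step 0: p0  (start)
  step 1: p1  (read a: p0→p1)
  step 2: p3  (read a: p1→p3)
  step 3: p2  (read b: p3→p2)
  step 4: p3  (read a: p2→p3)   ← first repeat (p3 seen earlier)
  step 5: p1  (read a: p3→p1)
  step 6: p3  (read a: p1→p3)

The earliest repeat is at step j = 4: D is in p3, which it already visited at step i = 2.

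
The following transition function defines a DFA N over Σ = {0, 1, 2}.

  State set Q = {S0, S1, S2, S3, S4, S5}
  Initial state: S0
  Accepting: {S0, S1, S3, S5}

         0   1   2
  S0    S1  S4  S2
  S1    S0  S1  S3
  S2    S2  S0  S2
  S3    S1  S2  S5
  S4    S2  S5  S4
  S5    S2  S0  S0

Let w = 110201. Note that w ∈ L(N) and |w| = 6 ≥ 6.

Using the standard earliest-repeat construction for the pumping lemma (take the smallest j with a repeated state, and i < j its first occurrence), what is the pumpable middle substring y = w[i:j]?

Run of N on w = 1 1 0 2 0 1:
  step 0: S0  (start)
  step 1: S4  (read 1: S0→S4)
  step 2: S5  (read 1: S4→S5)
  step 3: S2  (read 0: S5→S2)
  step 4: S2  (read 2: S2→S2)   ← first repeat (S2 seen earlier)
  step 5: S2  (read 0: S2→S2)
  step 6: S0  (read 1: S2→S0)

So i = 3, j = 4, giving x = w[0:3] = 110, y = w[3:4] = 2, z = w[4:6] = 01.
Check: |xy| = 4 ≤ 6 and |y| = 1 ≥ 1. Reading y takes N from S2 back to S2, so every xyⁱz is accepted.

2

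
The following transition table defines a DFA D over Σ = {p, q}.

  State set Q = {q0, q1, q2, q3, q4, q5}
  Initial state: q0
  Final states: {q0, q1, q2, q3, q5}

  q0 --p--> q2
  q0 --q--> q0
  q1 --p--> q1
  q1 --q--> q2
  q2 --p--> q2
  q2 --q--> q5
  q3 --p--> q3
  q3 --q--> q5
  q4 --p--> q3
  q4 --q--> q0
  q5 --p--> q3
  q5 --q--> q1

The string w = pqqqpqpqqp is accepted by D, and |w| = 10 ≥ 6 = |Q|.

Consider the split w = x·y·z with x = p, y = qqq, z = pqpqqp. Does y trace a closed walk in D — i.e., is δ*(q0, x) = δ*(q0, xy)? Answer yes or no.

Run of D on the first 4 characters of w = p q q q:
  step 0: q0  (start)
  step 1: q2  (read p: q0→q2)
  step 2: q5  (read q: q2→q5)
  step 3: q1  (read q: q5→q1)
  step 4: q2  (read q: q1→q2)

After x (step 1): q2. After xy (step 4): q2.
They match, so y = qqq drives D around a cycle from q2 back to itself; pumping y any number of times keeps D in q2 before reading z, and xyⁱz ∈ L(D) for every i ≥ 0.

yes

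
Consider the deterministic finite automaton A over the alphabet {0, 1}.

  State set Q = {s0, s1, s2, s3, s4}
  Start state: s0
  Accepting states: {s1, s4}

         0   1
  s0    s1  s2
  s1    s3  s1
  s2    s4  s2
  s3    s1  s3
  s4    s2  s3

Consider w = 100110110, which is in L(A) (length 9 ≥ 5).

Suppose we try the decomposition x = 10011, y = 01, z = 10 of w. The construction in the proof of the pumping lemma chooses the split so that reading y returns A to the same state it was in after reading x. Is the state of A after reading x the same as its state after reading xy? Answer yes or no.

no

Run of A on the first 7 characters of w = 1 0 0 1 1 0 1:
  step 0: s0  (start)
  step 1: s2  (read 1: s0→s2)
  step 2: s4  (read 0: s2→s4)
  step 3: s2  (read 0: s4→s2)
  step 4: s2  (read 1: s2→s2)
  step 5: s2  (read 1: s2→s2)
  step 6: s4  (read 0: s2→s4)
  step 7: s3  (read 1: s4→s3)

After x (step 5): s2. After xy (step 7): s3.
They differ (s2 ≠ s3), so y is not a cycle from the state after x; this split is not the one the pumping-lemma construction produces, and pumping y need not keep the string in L(A).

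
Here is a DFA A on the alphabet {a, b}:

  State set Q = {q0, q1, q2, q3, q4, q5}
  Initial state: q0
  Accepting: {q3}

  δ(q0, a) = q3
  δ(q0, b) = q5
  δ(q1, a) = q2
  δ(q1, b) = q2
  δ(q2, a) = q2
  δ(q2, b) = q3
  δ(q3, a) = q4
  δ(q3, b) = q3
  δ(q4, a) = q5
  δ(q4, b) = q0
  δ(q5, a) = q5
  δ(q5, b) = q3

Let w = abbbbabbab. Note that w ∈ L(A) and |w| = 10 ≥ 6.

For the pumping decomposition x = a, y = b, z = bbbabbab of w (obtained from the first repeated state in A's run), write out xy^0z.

xy⁰z = xz = a·bbbabbab = abbbabbab.
Reading y = b takes A from q3 back to q3, so after x the machine is still in q3, and z then leads to the accepting state q3. Hence abbbabbab ∈ L(A).

abbbabbab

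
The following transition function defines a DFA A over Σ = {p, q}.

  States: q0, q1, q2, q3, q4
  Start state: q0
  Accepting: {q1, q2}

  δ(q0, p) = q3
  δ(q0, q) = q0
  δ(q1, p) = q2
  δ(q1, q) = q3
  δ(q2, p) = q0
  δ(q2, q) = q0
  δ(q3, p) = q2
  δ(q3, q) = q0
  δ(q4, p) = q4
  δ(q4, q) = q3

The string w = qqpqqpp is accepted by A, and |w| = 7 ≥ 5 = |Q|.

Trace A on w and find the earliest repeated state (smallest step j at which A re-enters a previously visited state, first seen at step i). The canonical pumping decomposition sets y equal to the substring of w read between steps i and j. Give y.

q

State sequence: q0 -q-> q0 -q-> q0 -p-> q3 -q-> q0 -q-> q0 -p-> q3 -p-> q2
First repeat at step 1: q0 was already visited.

So i = 0, j = 1, giving x = w[0:0] = ε, y = w[0:1] = q, z = w[1:7] = qpqqpp.
Check: |xy| = 1 ≤ 5 and |y| = 1 ≥ 1. Reading y takes A from q0 back to q0, so every xyⁱz is accepted.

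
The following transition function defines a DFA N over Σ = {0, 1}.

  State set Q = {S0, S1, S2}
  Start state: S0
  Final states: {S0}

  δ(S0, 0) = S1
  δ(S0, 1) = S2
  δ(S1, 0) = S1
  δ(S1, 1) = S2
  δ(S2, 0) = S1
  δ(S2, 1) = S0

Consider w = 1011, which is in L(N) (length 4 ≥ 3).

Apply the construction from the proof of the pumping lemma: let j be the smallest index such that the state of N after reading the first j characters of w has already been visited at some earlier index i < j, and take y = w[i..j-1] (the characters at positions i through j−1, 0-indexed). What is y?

01

State sequence: S0 -1-> S2 -0-> S1 -1-> S2 -1-> S0
First repeat at step 3: S2 was already visited.

So i = 1, j = 3, giving x = w[0:1] = 1, y = w[1:3] = 01, z = w[3:4] = 1.
Check: |xy| = 3 ≤ 3 and |y| = 2 ≥ 1. Reading y takes N from S2 back to S2, so every xyⁱz is accepted.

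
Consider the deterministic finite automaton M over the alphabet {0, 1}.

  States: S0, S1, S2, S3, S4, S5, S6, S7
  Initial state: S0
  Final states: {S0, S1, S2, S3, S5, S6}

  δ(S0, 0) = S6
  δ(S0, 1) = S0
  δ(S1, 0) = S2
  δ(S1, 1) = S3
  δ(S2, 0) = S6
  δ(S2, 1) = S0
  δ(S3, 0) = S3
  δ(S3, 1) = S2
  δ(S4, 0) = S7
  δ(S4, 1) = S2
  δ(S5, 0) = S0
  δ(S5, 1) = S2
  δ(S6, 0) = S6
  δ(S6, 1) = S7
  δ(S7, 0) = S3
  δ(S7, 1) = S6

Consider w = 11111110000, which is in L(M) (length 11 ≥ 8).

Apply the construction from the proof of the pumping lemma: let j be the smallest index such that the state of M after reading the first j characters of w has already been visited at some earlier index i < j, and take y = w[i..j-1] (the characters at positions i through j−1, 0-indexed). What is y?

State sequence: S0 -1-> S0 -1-> S0 -1-> S0 -1-> S0 -1-> S0 -1-> S0 -1-> S0 -0-> S6 -0-> S6 -0-> S6 -0-> S6
First repeat at step 1: S0 was already visited.

So i = 0, j = 1, giving x = w[0:0] = ε, y = w[0:1] = 1, z = w[1:11] = 1111110000.
Check: |xy| = 1 ≤ 8 and |y| = 1 ≥ 1. Reading y takes M from S0 back to S0, so every xyⁱz is accepted.

1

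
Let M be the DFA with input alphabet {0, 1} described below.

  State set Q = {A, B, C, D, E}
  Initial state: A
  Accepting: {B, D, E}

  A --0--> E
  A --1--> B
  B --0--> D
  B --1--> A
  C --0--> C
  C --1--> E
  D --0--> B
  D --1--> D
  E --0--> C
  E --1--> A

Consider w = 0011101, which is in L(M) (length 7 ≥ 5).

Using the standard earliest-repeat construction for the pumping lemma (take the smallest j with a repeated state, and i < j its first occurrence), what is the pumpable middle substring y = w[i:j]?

Run of M on w = 0 0 1 1 1 0 1:
  step 0: A  (start)
  step 1: E  (read 0: A→E)
  step 2: C  (read 0: E→C)
  step 3: E  (read 1: C→E)   ← first repeat (E seen earlier)
  step 4: A  (read 1: E→A)
  step 5: B  (read 1: A→B)
  step 6: D  (read 0: B→D)
  step 7: D  (read 1: D→D)

So i = 1, j = 3, giving x = w[0:1] = 0, y = w[1:3] = 01, z = w[3:7] = 1101.
Check: |xy| = 3 ≤ 5 and |y| = 2 ≥ 1. Reading y takes M from E back to E, so every xyⁱz is accepted.

01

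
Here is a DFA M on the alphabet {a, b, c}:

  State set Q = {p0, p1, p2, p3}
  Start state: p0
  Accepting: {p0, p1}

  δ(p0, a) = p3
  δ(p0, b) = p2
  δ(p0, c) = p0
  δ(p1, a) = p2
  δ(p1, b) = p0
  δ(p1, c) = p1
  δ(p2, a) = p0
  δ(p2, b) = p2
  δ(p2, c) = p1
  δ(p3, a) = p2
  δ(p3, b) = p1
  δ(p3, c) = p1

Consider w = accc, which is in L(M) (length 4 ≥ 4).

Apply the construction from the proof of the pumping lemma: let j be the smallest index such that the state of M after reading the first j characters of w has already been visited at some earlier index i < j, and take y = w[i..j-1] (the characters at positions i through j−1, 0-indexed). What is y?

State sequence: p0 -a-> p3 -c-> p1 -c-> p1 -c-> p1
First repeat at step 3: p1 was already visited.

So i = 2, j = 3, giving x = w[0:2] = ac, y = w[2:3] = c, z = w[3:4] = c.
Check: |xy| = 3 ≤ 4 and |y| = 1 ≥ 1. Reading y takes M from p1 back to p1, so every xyⁱz is accepted.

c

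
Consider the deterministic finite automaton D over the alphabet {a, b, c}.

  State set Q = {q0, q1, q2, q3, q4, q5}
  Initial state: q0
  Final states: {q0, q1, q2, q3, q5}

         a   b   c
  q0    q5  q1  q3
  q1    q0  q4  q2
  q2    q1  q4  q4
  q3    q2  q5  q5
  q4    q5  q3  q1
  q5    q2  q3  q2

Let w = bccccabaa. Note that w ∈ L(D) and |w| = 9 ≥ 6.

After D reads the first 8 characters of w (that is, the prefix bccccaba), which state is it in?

q5

Run of D on the first 8 characters of w = b c c c c a b a:
  step 0: q0  (start)
  step 1: q1  (read b: q0→q1)
  step 2: q2  (read c: q1→q2)
  step 3: q4  (read c: q2→q4)
  step 4: q1  (read c: q4→q1)
  step 5: q2  (read c: q1→q2)
  step 6: q1  (read a: q2→q1)
  step 7: q4  (read b: q1→q4)
  step 8: q5  (read a: q4→q5)

After reading 8 characters, D is in state q5.
(This kind of state-tracing is the core of the pumping-lemma construction: with 6 states, pigeonhole forces a repeat within the first 6 steps.)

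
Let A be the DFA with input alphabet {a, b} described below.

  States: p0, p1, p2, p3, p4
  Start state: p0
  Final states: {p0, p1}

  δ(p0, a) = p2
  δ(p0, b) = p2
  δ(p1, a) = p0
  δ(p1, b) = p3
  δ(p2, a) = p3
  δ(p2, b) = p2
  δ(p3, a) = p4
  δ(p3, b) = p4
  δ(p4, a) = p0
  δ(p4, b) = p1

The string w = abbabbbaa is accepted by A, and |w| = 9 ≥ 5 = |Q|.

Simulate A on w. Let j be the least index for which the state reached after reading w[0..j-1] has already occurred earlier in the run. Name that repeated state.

p2

State sequence: p0 -a-> p2 -b-> p2 -b-> p2 -a-> p3 -b-> p4 -b-> p1 -b-> p3 -a-> p4 -a-> p0
First repeat at step 2: p2 was already visited.

The earliest repeat is at step j = 2: A is in p2, which it already visited at step i = 1.
Since A has 5 states, any run of length ≥ 5 visits 5+1 states, so by pigeonhole some state repeats within the first 5 steps — that repeat gives the pumpable loop.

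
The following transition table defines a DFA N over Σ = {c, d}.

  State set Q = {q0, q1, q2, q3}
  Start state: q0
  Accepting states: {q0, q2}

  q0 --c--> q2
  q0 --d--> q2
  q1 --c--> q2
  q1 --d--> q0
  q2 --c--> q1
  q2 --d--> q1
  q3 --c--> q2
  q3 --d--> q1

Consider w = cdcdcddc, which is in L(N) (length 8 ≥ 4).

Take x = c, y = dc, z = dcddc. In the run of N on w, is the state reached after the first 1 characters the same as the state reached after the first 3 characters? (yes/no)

yes

Run of N on the first 3 characters of w = c d c:
  step 0: q0  (start)
  step 1: q2  (read c: q0→q2)
  step 2: q1  (read d: q2→q1)
  step 3: q2  (read c: q1→q2)

After x (step 1): q2. After xy (step 3): q2.
They match, so y = dc drives N around a cycle from q2 back to itself; pumping y any number of times keeps N in q2 before reading z, and xyⁱz ∈ L(N) for every i ≥ 0.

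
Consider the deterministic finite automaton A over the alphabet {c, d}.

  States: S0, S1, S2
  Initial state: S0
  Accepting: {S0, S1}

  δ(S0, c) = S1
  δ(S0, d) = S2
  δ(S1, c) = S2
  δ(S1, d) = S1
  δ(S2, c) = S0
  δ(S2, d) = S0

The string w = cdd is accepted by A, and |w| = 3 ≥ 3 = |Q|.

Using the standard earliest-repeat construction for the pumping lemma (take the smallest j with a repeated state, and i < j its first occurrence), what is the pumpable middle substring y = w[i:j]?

State sequence: S0 -c-> S1 -d-> S1 -d-> S1
First repeat at step 2: S1 was already visited.

So i = 1, j = 2, giving x = w[0:1] = c, y = w[1:2] = d, z = w[2:3] = d.
Check: |xy| = 2 ≤ 3 and |y| = 1 ≥ 1. Reading y takes A from S1 back to S1, so every xyⁱz is accepted.
With |Q| = 3, pigeonhole forces a state repeat no later than step 3; the substring read between the first and second visits to that state can be pumped.

d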